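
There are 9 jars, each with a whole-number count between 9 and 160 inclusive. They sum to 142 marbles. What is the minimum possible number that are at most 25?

Let j be the number exceeding 25. Then the total is ≥ 26·j + 9·(9 − j) = 81 + 17j.
So 17j ≤ 61 and j ≤ 3; hence at least 9 − 3 = 6 are ≤ 25.
Exactly 6 works: 6 values at 9 and 3 at 26 total 132; raise one of the low values by 10 (still ≤ 25) to hit 142.

6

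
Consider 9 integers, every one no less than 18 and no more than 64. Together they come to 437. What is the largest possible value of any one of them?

64

Maximizing one value means minimizing the remaining 8.
The other 8 contribute at least 8 × 18 = 144, leaving at most 437 − 144 = 293.
But each integer is capped at 64, so the maximum is 64.
Achievable: one at 64 and the other 8 totalling 373, which fits since 8 × 18 ≤ 373 ≤ 8 × 64.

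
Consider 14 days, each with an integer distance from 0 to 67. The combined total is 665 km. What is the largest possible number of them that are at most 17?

5

Each value at 17 or below falls at least 67 − 17 = 50 short of the ceiling 67.
The ceiling total is 14 × 67 = 938, and we need 665, so at most ⌊(938 − 665)/50⌋ = 5 can be that low.
k = 5 is achieved by 5 values at 17 and 9 at 67, total 688; lower one of the 67's by 23 (still > 17) to reach 665.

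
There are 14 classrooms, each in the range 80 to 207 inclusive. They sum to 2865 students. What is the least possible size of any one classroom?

To make one classroom as small as possible, make the other 13 as large as possible.
The other 13 contribute at most 13 × 207 = 2691, leaving at least 2865 − 2691 = 174.
Since 174 ≥ 80, this is achievable: one at 174 and 13 at 207.

174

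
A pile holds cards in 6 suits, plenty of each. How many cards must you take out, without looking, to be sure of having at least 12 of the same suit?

67

In the worst case you draw 11 of each of the 6 suits: 6 × 11 = 66.
One more forces 12 of some suit, so 66 + 1 = 67.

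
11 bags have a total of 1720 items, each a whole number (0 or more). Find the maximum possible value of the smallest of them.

156

The average is 1720/11 < 157, so some value is ≤ 156.
Achievable: 7 of them at 156 and 4 at 157 total 1720.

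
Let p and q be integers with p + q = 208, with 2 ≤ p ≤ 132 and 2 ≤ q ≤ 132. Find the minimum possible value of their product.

For a fixed sum, pq is smallest when p and q are as far apart as possible.
At the endpoint p = 76, q = 208 − 76 = 132, so pq = 76 × 132 = 10032.

10032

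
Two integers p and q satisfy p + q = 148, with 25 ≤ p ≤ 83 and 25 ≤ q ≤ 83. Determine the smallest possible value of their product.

Since p + q is fixed, pushing one of them to its bound minimizes the product.
The extreme feasible split is p = 65, q = 83, giving pq = 5395.

5395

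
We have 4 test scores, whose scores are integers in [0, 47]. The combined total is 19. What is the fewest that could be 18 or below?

3

Let j be the number exceeding 18. Then the total is ≥ 19·j + 0·(4 − j) = 0 + 19j.
So 19j ≤ 19 and j ≤ 1; hence at least 4 − 1 = 3 are ≤ 18.
Exactly 3 works: 3 values at 0 and 1 at 19 total 19.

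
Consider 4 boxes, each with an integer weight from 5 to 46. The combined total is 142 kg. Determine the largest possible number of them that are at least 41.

Suppose k of them are at least 41. Those contribute at least 41 each and the other 4 − k at least 5 each.
So the total is at least 41k + 5(4 − k) = 20 + 36k. This must be ≤ 142, giving k ≤ 3.
k = 3 is achieved by 3 values at 41 and 1 at 5, total 128; add 14 to one value (staying below 41) to reach 142.

3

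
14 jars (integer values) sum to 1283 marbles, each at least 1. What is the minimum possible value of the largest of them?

Some value must be at least ⌈1283/14⌉ = 92, since 14 × 91 = 1274 < 1283.
Achievable: 9 of them at 92 and 5 at 91 total 1283.

92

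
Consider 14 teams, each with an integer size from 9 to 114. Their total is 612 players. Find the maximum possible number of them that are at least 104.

If k of the values are ≥ 104, the total is ≥ 104k + 9(14 − k).
Setting 104k + 9(14 − k) ≤ 612 gives 95k ≤ 486, so k ≤ 5.
k = 5 is achieved by 5 values at 104 and 9 at 9, total 601; add 11 to one value (staying below 104) to reach 612.

5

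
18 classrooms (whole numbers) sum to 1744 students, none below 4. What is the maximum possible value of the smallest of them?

The 18 values sum to 1744, so their minimum is at most ⌊1744/18⌋ = 96.
Achievable: 2 of them at 96 and 16 at 97 total 1744.

96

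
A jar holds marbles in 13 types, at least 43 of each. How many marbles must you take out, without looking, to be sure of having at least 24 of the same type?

300

In the worst case you draw 23 of each of the 13 types: 13 × 23 = 299.
One more forces 24 of some type, so 299 + 1 = 300.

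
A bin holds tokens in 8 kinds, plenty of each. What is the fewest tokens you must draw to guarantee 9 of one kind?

65

You could draw 8 of every kind without reaching 9 of any — 64 in all.
One more forces 9 of some kind, so 64 + 1 = 65.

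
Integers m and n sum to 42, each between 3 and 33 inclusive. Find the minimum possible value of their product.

297

mn = m(42 − m) is concave in m, so over [9, 33] it is minimized at an endpoint.
The extreme feasible split is m = 9, n = 33, giving mn = 297.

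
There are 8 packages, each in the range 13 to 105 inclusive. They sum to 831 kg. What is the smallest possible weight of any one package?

96

Minimizing one value means maximizing the remaining 7.
The other 7 contribute at most 7 × 105 = 735, leaving at least 831 − 735 = 96.
Since 96 ≥ 13, this is achievable: one at 96 and 7 at 105.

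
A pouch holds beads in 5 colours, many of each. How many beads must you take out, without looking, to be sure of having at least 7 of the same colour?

In the worst case you draw 6 of each of the 5 colours: 5 × 6 = 30.
One more forces 7 of some colour, so 30 + 1 = 31.

31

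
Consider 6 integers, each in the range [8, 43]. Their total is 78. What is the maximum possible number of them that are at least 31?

1

If k of the values are ≥ 31, the total is ≥ 31k + 8(6 − k).
Setting 31k + 8(6 − k) ≤ 78 gives 23k ≤ 30, so k ≤ 1.
k = 1 is achieved by 1 value at 31 and 5 at 8, total 71; add 7 to one value (staying below 31) to reach 78.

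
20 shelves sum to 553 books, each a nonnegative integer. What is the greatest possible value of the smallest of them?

The 20 values sum to 553, so their minimum is at most ⌊553/20⌋ = 27.
Taking 7 copies of 27 and 13 copies of 28 gives exactly 553, so 27 is attained.

27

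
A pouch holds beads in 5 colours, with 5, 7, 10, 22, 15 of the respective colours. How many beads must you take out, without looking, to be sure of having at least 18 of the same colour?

55

In the worst case you take as many as possible of each colour without reaching 18: 5 + 7 + 10 + 17 + 15 = 54.
The next one must give 18 of some colour, so 54 + 1 = 55.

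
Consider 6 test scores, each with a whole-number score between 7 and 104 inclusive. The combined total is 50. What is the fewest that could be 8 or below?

2

If only k of them are at most 8, the other 6 − k are at least 9, so the total is at least (6 − k)·9 + k·7.
This is ≤ 50, so (6 − k)·9 + 7k ≤ 50, which gives k ≥ 2.
Exactly 2 works: 2 values at 7 and 4 at 9 total 50.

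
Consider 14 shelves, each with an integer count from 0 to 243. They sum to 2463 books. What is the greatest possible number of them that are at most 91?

6

Suppose k of them are at most 91. Those contribute at most 91 each and the rest at most 243 each.
So the total is at most 91k + 243(14 − k) = 3402 − 152k. This must still be ≥ 2463, so k ≤ 6.
k = 6 is achieved by 6 values at 91 and 8 at 243, total 2490; lower one of the 243's by 27 (still > 91) to reach 2463.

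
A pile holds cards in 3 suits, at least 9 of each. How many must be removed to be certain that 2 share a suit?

In the worst case you draw 1 of each of the 3 suits: 3 × 1 = 3.
One more forces 2 of some suit, so 3 + 1 = 4.

4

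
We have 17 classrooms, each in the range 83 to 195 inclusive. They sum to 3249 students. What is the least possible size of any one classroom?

129

Minimizing one value means maximizing the remaining 16.
The other 16 contribute at most 16 × 195 = 3120, leaving at least 3249 − 3120 = 129.
Since 129 ≥ 83, this is achievable: one at 129 and 16 at 195.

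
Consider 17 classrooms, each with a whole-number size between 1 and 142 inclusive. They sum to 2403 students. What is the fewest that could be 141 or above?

12

Suppose at most 17 − j of them reach 141; then j values are ≤ 140 and the rest ≤ 142.
The total is then ≤ 140·j + 142·(17 − j) = 2414 − 2j. For this to be ≥ 2403 we need j ≤ 5, so at least 17 − 5 = 12 must reach 141.
Exactly 12 works: 12 values at 142 and 5 at 140 total 2404; lower one of the high values by 1 (still ≥ 141) to hit 2403.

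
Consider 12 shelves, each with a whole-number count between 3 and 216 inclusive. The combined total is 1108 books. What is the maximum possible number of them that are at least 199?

If k of the values are ≥ 199, the total is ≥ 199k + 3(12 − k).
Setting 199k + 3(12 − k) ≤ 1108 gives 196k ≤ 1072, so k ≤ 5.
k = 5 is achieved by 5 values at 199 and 7 at 3, total 1016; add 92 to one value (staying below 199) to reach 1108.

5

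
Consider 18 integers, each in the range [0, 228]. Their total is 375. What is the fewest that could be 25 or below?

4

Let j be the number exceeding 25. Then the total is ≥ 26·j + 0·(18 − j) = 0 + 26j.
So 26j ≤ 375 and j ≤ 14; hence at least 18 − 14 = 4 are ≤ 25.
Exactly 4 works: 4 values at 0 and 14 at 26 total 364; raise one of the low values by 11 (still ≤ 25) to hit 375.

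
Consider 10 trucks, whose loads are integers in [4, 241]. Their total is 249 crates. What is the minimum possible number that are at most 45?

6

Each value above 45 is at least 46, contributing at least 46 − 4 = 42 above the floor 4.
The sum exceeds the floor total 40 by 209, so at most ⌊209/42⌋ = 4 exceed 45, and at least 6 are ≤ 45.
Exactly 6 works: 6 values at 4 and 4 at 46 total 208; raise one of the low values by 41 (still ≤ 45) to hit 249.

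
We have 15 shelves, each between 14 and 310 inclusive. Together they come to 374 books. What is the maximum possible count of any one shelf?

To make one shelf as large as possible, make the other 14 as small as possible.
The other 14 contribute at least 14 × 14 = 196, leaving at most 374 − 196 = 178.
Since 178 ≤ 310, this is achievable: one at 178 and 14 at 14.

178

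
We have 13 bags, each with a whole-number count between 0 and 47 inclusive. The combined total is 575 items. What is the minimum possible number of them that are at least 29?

12

Suppose at most 13 − j of them reach 29; then j values are ≤ 28 and the rest ≤ 47.
The total is then ≤ 28·j + 47·(13 − j) = 611 − 19j. For this to be ≥ 575 we need j ≤ 1, so at least 13 − 1 = 12 must reach 29.
Exactly 12 works: 12 values at 47 and 1 at 28 total 592; lower one of the high values by 17 (still ≥ 29) to hit 575.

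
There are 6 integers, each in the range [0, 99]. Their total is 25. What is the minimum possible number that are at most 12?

5

Each value above 12 is at least 13, contributing at least 13 − 0 = 13 above the floor 0.
The sum exceeds the floor total 0 by 25, so at most ⌊25/13⌋ = 1 exceed 12, and at least 5 are ≤ 12.
Exactly 5 works: 5 values at 0 and 1 at 13 total 13; raise one of the low values by 12 (still ≤ 12) to hit 25.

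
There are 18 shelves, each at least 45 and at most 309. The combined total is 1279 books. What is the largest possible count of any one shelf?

309

Maximizing one value means minimizing the remaining 17.
The other 17 contribute at least 17 × 45 = 765, leaving at most 1279 − 765 = 514.
But each shelf is capped at 309, so the maximum is 309.
Achievable: one at 309 and the other 17 totalling 970, which fits since 17 × 45 ≤ 970 ≤ 17 × 309.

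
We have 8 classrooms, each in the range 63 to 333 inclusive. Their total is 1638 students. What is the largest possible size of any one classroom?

Maximizing one value means minimizing the remaining 7.
The other 7 contribute at least 7 × 63 = 441, leaving at most 1638 − 441 = 1197.
But each classroom is capped at 333, so the maximum is 333.
Achievable: one at 333 and the other 7 totalling 1305, which fits since 7 × 63 ≤ 1305 ≤ 7 × 333.

333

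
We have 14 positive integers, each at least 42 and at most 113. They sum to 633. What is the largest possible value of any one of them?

87

Maximizing one value means minimizing the remaining 13.
The other 13 contribute at least 13 × 42 = 546, leaving at most 633 − 546 = 87.
Since 87 ≤ 113, this is achievable: one at 87 and 13 at 42.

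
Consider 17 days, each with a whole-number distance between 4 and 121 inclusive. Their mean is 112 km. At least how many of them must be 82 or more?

14

The total is 17 × 112 = 1904.
Each value short of 82 is at most 81, costing at least 121 − 81 = 40 against the maximum total of 2057.
We can afford to lose at most 2057 − 1904 = 153, so at most ⌊153/40⌋ = 3 fall short, and at least 14 are ≥ 82.
Exactly 14 works: 14 values at 121 and 3 at 81 total 1937; lower one of the high values by 33 (still ≥ 82) to hit 1904.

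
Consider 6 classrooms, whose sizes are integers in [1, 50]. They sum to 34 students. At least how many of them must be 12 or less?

Let j be the number exceeding 12. Then the total is ≥ 13·j + 1·(6 − j) = 6 + 12j.
So 12j ≤ 28 and j ≤ 2; hence at least 6 − 2 = 4 are ≤ 12.
Exactly 4 works: 4 values at 1 and 2 at 13 total 30; raise one of the low values by 4 (still ≤ 12) to hit 34.

4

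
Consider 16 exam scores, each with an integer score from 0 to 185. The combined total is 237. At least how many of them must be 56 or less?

12

If only k of them are at most 56, the other 16 − k are at least 57, so the total is at least (16 − k)·57 + k·0.
This is ≤ 237, so (16 − k)·57 + 0k ≤ 237, which gives k ≥ 12.
Exactly 12 works: 12 values at 0 and 4 at 57 total 228; raise one of the low values by 9 (still ≤ 56) to hit 237.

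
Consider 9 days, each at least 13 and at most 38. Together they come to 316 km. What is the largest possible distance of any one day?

38

Maximizing one value means minimizing the remaining 8.
The other 8 contribute at least 8 × 13 = 104, leaving at most 316 − 104 = 212.
But each day is capped at 38, so the maximum is 38.
Achievable: one at 38 and the other 8 totalling 278, which fits since 8 × 13 ≤ 278 ≤ 8 × 38.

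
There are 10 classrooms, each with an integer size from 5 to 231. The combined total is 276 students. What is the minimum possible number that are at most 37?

Let j be the number exceeding 37. Then the total is ≥ 38·j + 5·(10 − j) = 50 + 33j.
So 33j ≤ 226 and j ≤ 6; hence at least 10 − 6 = 4 are ≤ 37.
Exactly 4 works: 4 values at 5 and 6 at 38 total 248; raise one of the low values by 28 (still ≤ 37) to hit 276.

4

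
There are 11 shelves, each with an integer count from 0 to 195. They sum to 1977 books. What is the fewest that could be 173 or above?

4

Each value short of 173 is at most 172, costing at least 195 − 172 = 23 against the maximum total of 2145.
We can afford to lose at most 2145 − 1977 = 168, so at most ⌊168/23⌋ = 7 fall short, and at least 4 are ≥ 173.
Exactly 4 works: 4 values at 195 and 7 at 172 total 1984; lower one of the high values by 7 (still ≥ 173) to hit 1977.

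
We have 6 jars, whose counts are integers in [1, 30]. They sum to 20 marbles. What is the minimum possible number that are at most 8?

Let j be the number exceeding 8. Then the total is ≥ 9·j + 1·(6 − j) = 6 + 8j.
So 8j ≤ 14 and j ≤ 1; hence at least 6 − 1 = 5 are ≤ 8.
Exactly 5 works: 5 values at 1 and 1 at 9 total 14; raise one of the low values by 6 (still ≤ 8) to hit 20.

5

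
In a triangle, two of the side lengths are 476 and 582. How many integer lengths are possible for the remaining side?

951

The triangle inequality gives |476 − 582| < c < 476 + 582, i.e. 106 < c < 1058.
So c can be any integer from 107 to 1057: 951 values.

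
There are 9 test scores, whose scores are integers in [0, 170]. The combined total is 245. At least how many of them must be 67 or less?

If only k of them are at most 67, the other 9 − k are at least 68, so the total is at least (9 − k)·68 + k·0.
This is ≤ 245, so (9 − k)·68 + 0k ≤ 245, which gives k ≥ 6.
Exactly 6 works: 6 values at 0 and 3 at 68 total 204; raise one of the low values by 41 (still ≤ 67) to hit 245.

6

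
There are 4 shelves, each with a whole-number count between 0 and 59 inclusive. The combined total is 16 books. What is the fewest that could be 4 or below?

1

Let j be the number exceeding 4. Then the total is ≥ 5·j + 0·(4 − j) = 0 + 5j.
So 5j ≤ 16 and j ≤ 3; hence at least 4 − 3 = 1 are ≤ 4.
Exactly 1 works: 1 value at 0 and 3 at 5 total 15; raise one of the low values by 1 (still ≤ 4) to hit 16.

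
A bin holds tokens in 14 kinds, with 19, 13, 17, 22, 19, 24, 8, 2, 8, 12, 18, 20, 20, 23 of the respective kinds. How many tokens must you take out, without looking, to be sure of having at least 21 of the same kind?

In the worst case you take as many as possible of each kind without reaching 21: 19 + 13 + 17 + 20 + 19 + 20 + 8 + 2 + 8 + 12 + 18 + 20 + 20 + 20 = 216.
The next one must give 21 of some kind, so 216 + 1 = 217.

217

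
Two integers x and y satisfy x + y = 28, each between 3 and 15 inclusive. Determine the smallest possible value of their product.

For a fixed sum, xy is smallest when x and y are as far apart as possible.
The extreme feasible split is x = 13, y = 15, giving xy = 195.

195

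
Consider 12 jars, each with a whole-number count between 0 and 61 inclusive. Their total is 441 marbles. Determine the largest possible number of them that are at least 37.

Suppose k of them are at least 37. Those contribute at least 37 each and the other 12 − k at least 0 each.
So the total is at least 37k + 0(12 − k) = 0 + 37k. This must be ≤ 441, giving k ≤ 11.
k = 11 is achieved by 11 values at 37 and 1 at 0, total 407; add 34 to one value (staying below 37) to reach 441.

11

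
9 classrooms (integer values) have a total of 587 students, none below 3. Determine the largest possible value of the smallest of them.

65

The 9 values sum to 587, so their minimum is at most ⌊587/9⌋ = 65.
Taking 7 copies of 65 and 2 copies of 66 gives exactly 587, so 65 is attained.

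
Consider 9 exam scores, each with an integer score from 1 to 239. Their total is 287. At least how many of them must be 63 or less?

5

Let j be the number exceeding 63. Then the total is ≥ 64·j + 1·(9 − j) = 9 + 63j.
So 63j ≤ 278 and j ≤ 4; hence at least 9 − 4 = 5 are ≤ 63.
Exactly 5 works: 5 values at 1 and 4 at 64 total 261; raise one of the low values by 26 (still ≤ 63) to hit 287.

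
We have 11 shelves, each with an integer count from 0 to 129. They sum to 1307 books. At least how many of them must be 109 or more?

Suppose at most 11 − j of them reach 109; then j values are ≤ 108 and the rest ≤ 129.
The total is then ≤ 108·j + 129·(11 − j) = 1419 − 21j. For this to be ≥ 1307 we need j ≤ 5, so at least 11 − 5 = 6 must reach 109.
Exactly 6 works: 6 values at 129 and 5 at 108 total 1314; lower one of the high values by 7 (still ≥ 109) to hit 1307.

6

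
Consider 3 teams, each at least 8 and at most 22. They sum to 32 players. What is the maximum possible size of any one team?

Maximizing one value means minimizing the remaining 2.
The other 2 contribute at least 2 × 8 = 16, leaving at most 32 − 16 = 16.
Since 16 ≤ 22, this is achievable: one at 16 and 2 at 8.

16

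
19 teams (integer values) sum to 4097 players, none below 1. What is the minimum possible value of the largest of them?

Some value must be at least ⌈4097/19⌉ = 216, since 19 × 215 = 4085 < 4097.
Achievable: 12 of them at 216 and 7 at 215 total 4097.

216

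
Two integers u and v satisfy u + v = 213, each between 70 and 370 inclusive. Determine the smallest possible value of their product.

Since u + v is fixed, pushing one of them to its bound minimizes the product.
At the endpoint u = 70, v = 213 − 70 = 143, so uv = 70 × 143 = 10010.

10010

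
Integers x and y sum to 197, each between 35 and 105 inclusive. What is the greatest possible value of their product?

For a fixed sum, the product xy is largest when x and y are as close as possible.
Taking x = 98 and y = 99 (both in [35, 105]) gives xy = 9702.

9702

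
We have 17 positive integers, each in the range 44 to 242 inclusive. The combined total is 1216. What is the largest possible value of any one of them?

242

Maximizing one value means minimizing the remaining 16.
The other 16 contribute at least 16 × 44 = 704, leaving at most 1216 − 704 = 512.
But each integer is capped at 242, so the maximum is 242.
Achievable: one at 242 and the other 16 totalling 974, which fits since 16 × 44 ≤ 974 ≤ 16 × 242.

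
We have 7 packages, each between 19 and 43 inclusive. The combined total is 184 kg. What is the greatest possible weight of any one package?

To make one package as large as possible, make the other 6 as small as possible.
The other 6 contribute at least 6 × 19 = 114, leaving at most 184 − 114 = 70.
But each package is capped at 43, so the maximum is 43.
Achievable: one at 43 and the other 6 totalling 141, which fits since 6 × 19 ≤ 141 ≤ 6 × 43.

43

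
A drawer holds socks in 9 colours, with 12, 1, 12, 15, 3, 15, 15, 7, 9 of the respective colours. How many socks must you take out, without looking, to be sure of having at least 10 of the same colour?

In the worst case you take as many as possible of each colour without reaching 10: 9 + 1 + 9 + 9 + 3 + 9 + 9 + 7 + 9 = 65.
The next one must give 10 of some colour, so 65 + 1 = 66.

66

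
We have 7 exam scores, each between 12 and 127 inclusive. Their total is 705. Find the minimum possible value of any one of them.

To make one score as small as possible, make the other 6 as large as possible.
The other 6 can take up 6 × 127 = 762 ≥ 705 − 12, so one score can sit at its floor of 12.
Achievable: one at 12 and the other 6 totalling 693, which fits since 6 × 12 ≤ 693 ≤ 6 × 127.

12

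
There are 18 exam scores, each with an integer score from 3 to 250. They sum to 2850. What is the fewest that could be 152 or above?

Suppose at most 18 − j of them reach 152; then j values are ≤ 151 and the rest ≤ 250.
The total is then ≤ 151·j + 250·(18 − j) = 4500 − 99j. For this to be ≥ 2850 we need j ≤ 16, so at least 18 − 16 = 2 must reach 152.
Exactly 2 works: 2 values at 250 and 16 at 151 total 2916; lower one of the high values by 66 (still ≥ 152) to hit 2850.

2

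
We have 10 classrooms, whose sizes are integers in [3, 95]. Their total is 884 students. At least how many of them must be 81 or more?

Each value short of 81 is at most 80, costing at least 95 − 80 = 15 against the maximum total of 950.
We can afford to lose at most 950 − 884 = 66, so at most ⌊66/15⌋ = 4 fall short, and at least 6 are ≥ 81.
Exactly 6 works: 6 values at 95 and 4 at 80 total 890; lower one of the high values by 6 (still ≥ 81) to hit 884.

6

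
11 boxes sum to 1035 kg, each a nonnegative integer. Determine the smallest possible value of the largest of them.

95

Some value must be at least ⌈1035/11⌉ = 95, since 11 × 94 = 1034 < 1035.
Equality holds with 1 value of 95 and 10 values of 94.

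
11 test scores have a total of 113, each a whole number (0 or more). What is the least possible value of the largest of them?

Some value must be at least ⌈113/11⌉ = 11, since 11 × 10 = 110 < 113.
Achievable: 3 of them at 11 and 8 at 10 total 113.

11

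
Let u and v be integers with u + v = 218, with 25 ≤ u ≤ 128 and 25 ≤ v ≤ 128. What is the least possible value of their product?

11520

Since u + v is fixed, pushing one of them to its bound minimizes the product.
The extreme feasible split is u = 90, v = 128, giving uv = 11520.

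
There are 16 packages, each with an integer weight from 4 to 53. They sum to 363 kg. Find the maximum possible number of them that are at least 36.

9

If k of the values are ≥ 36, the total is ≥ 36k + 4(16 − k).
Setting 36k + 4(16 − k) ≤ 363 gives 32k ≤ 299, so k ≤ 9.
k = 9 is achieved by 9 values at 36 and 7 at 4, total 352; add 11 to one value (staying below 36) to reach 363.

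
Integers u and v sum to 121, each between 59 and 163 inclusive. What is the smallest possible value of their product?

Since u + v is fixed, pushing one of them to its bound minimizes the product.
The extreme feasible split is u = 59, v = 62, giving uv = 3658.

3658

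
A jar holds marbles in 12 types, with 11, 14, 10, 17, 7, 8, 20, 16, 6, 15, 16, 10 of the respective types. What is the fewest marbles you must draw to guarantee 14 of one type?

In the worst case you take as many as possible of each type without reaching 14: 11 + 13 + 10 + 13 + 7 + 8 + 13 + 13 + 6 + 13 + 13 + 10 = 130.
The next one must give 14 of some type, so 130 + 1 = 131.

131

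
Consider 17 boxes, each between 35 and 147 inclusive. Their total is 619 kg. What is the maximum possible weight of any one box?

To make one box as large as possible, make the other 16 as small as possible.
The other 16 contribute at least 16 × 35 = 560, leaving at most 619 − 560 = 59.
Since 59 ≤ 147, this is achievable: one at 59 and 16 at 35.

59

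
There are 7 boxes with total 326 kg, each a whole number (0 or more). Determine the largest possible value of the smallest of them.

The 7 values sum to 326, so their minimum is at most ⌊326/7⌋ = 46.
Achievable: 3 of them at 46 and 4 at 47 total 326.

46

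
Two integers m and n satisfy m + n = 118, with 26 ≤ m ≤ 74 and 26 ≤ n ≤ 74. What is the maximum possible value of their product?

3481

mn = m(118 − m) is maximized when m is as near 118/2 as the bounds allow.
Taking m = 59 and n = 59 (both in [26, 74]) gives mn = 3481.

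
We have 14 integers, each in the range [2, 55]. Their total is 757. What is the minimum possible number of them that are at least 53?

10

If only k of them are at least 53, the other 14 − k are at most 52, so the total is at most k·55 + (14 − k)·52.
This must reach 757, so k·55 + (14 − k)·52 ≥ 757, giving k ≥ 10.
Exactly 10 works: 10 values at 55 and 4 at 52 total 758; lower one of the high values by 1 (still ≥ 53) to hit 757.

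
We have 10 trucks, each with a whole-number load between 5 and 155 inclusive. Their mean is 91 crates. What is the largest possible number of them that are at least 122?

7

The total is 10 × 91 = 910.
If k of the values are ≥ 122, the total is ≥ 122k + 5(10 − k).
Setting 122k + 5(10 − k) ≤ 910 gives 117k ≤ 860, so k ≤ 7.
k = 7 is achieved by 7 values at 122 and 3 at 5, total 869; add 41 to one value (staying below 122) to reach 910.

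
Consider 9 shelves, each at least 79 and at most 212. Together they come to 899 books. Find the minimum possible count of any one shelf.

79

To make one shelf as small as possible, make the other 8 as large as possible.
The other 8 can take up 8 × 212 = 1696 ≥ 899 − 79, so one shelf can sit at its floor of 79.
Achievable: one at 79 and the other 8 totalling 820, which fits since 8 × 79 ≤ 820 ≤ 8 × 212.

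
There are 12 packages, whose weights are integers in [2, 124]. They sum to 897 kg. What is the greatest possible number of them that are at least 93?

Suppose k of them are at least 93. Those contribute at least 93 each and the other 12 − k at least 2 each.
So the total is at least 93k + 2(12 − k) = 24 + 91k. This must be ≤ 897, giving k ≤ 9.
k = 9 is achieved by 9 values at 93 and 3 at 2, total 843; add 54 to one value (staying below 93) to reach 897.

9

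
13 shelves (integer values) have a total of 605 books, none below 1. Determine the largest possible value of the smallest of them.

If every one of the 13 were at least 47, the total would be at least 13 × 47 = 611 > 605.
Achievable: 6 of them at 46 and 7 at 47 total 605.

46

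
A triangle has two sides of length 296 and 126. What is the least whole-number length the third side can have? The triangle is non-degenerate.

The third side must exceed |296 − 126| = 170.
The smallest integer above 170 is 171.

171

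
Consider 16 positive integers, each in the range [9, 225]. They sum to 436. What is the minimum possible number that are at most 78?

Each value above 78 is at least 79, contributing at least 79 − 9 = 70 above the floor 9.
The sum exceeds the floor total 144 by 292, so at most ⌊292/70⌋ = 4 exceed 78, and at least 12 are ≤ 78.
Exactly 12 works: 12 values at 9 and 4 at 79 total 424; raise one of the low values by 12 (still ≤ 78) to hit 436.

12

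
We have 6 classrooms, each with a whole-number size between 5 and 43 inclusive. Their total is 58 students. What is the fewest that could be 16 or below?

If only k of them are at most 16, the other 6 − k are at least 17, so the total is at least (6 − k)·17 + k·5.
This is ≤ 58, so (6 − k)·17 + 5k ≤ 58, which gives k ≥ 4.
Exactly 4 works: 4 values at 5 and 2 at 17 total 54; raise one of the low values by 4 (still ≤ 16) to hit 58.

4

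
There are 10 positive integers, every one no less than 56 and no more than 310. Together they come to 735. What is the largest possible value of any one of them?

Maximizing one value means minimizing the remaining 9.
The other 9 contribute at least 9 × 56 = 504, leaving at most 735 − 504 = 231.
Since 231 ≤ 310, this is achievable: one at 231 and 9 at 56.

231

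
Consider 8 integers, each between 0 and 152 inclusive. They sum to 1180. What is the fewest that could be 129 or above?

7

If only k of them are at least 129, the other 8 − k are at most 128, so the total is at most k·152 + (8 − k)·128.
This must reach 1180, so k·152 + (8 − k)·128 ≥ 1180, giving k ≥ 7.
Exactly 7 works: 7 values at 152 and 1 at 128 total 1192; lower one of the high values by 12 (still ≥ 129) to hit 1180.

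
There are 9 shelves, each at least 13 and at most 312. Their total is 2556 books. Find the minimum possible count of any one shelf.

To make one shelf as small as possible, make the other 8 as large as possible.
The other 8 contribute at most 8 × 312 = 2496, leaving at least 2556 − 2496 = 60.
Since 60 ≥ 13, this is achievable: one at 60 and 8 at 312.

60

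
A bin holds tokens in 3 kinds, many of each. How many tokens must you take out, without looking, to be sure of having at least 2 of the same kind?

4

You could draw 1 of every kind without reaching 2 of any — 3 in all.
One more forces 2 of some kind, so 3 + 1 = 4.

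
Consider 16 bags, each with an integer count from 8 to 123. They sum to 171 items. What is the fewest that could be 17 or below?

If only k of them are at most 17, the other 16 − k are at least 18, so the total is at least (16 − k)·18 + k·8.
This is ≤ 171, so (16 − k)·18 + 8k ≤ 171, which gives k ≥ 12.
Exactly 12 works: 12 values at 8 and 4 at 18 total 168; raise one of the low values by 3 (still ≤ 17) to hit 171.

12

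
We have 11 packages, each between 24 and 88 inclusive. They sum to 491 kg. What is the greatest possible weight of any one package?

To make one package as large as possible, make the other 10 as small as possible.
The other 10 contribute at least 10 × 24 = 240, leaving at most 491 − 240 = 251.
But each package is capped at 88, so the maximum is 88.
Achievable: one at 88 and the other 10 totalling 403, which fits since 10 × 24 ≤ 403 ≤ 10 × 88.

88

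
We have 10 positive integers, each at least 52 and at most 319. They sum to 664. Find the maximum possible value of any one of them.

196

Maximizing one value means minimizing the remaining 9.
The other 9 contribute at least 9 × 52 = 468, leaving at most 664 − 468 = 196.
Since 196 ≤ 319, this is achievable: one at 196 and 9 at 52.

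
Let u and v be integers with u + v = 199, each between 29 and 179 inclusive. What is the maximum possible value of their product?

9900

With u + v fixed, uv peaks when the two are closest together.
Taking u = 99 and v = 100 (both in [29, 179]) gives uv = 9900.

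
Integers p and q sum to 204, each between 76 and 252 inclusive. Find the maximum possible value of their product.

10404

For a fixed sum, the product pq is largest when p and q are as close as possible.
Taking p = 102 and q = 102 (both in [76, 252]) gives pq = 10404.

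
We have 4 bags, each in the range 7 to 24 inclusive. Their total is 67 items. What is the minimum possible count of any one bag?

7

Minimizing one value means maximizing the remaining 3.
The other 3 can take up 3 × 24 = 72 ≥ 67 − 7, so one bag can sit at its floor of 7.
Achievable: one at 7 and the other 3 totalling 60, which fits since 3 × 7 ≤ 60 ≤ 3 × 24.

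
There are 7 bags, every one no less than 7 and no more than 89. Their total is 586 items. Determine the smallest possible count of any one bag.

52

Minimizing one value means maximizing the remaining 6.
The other 6 contribute at most 6 × 89 = 534, leaving at least 586 − 534 = 52.
Since 52 ≥ 7, this is achievable: one at 52 and 6 at 89.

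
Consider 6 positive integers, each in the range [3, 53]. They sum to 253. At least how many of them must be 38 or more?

Each value short of 38 is at most 37, costing at least 53 − 37 = 16 against the maximum total of 318.
We can afford to lose at most 318 − 253 = 65, so at most ⌊65/16⌋ = 4 fall short, and at least 2 are ≥ 38.
Exactly 2 works: 2 values at 53 and 4 at 37 total 254; lower one of the high values by 1 (still ≥ 38) to hit 253.

2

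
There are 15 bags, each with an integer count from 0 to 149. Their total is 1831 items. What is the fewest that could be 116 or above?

4

Each value short of 116 is at most 115, costing at least 149 − 115 = 34 against the maximum total of 2235.
We can afford to lose at most 2235 − 1831 = 404, so at most ⌊404/34⌋ = 11 fall short, and at least 4 are ≥ 116.
Exactly 4 works: 4 values at 149 and 11 at 115 total 1861; lower one of the high values by 30 (still ≥ 116) to hit 1831.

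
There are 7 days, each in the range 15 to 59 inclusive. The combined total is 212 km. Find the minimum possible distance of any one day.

Minimizing one value means maximizing the remaining 6.
The other 6 can take up 6 × 59 = 354 ≥ 212 − 15, so one day can sit at its floor of 15.
Achievable: one at 15 and the other 6 totalling 197, which fits since 6 × 15 ≤ 197 ≤ 6 × 59.

15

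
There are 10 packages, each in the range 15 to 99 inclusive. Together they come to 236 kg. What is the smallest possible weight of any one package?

15

Minimizing one value means maximizing the remaining 9.
The other 9 can take up 9 × 99 = 891 ≥ 236 − 15, so one package can sit at its floor of 15.
Achievable: one at 15 and the other 9 totalling 221, which fits since 9 × 15 ≤ 221 ≤ 9 × 99.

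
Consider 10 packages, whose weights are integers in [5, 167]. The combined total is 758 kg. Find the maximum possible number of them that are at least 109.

6

If k of the values are ≥ 109, the total is ≥ 109k + 5(10 − k).
Setting 109k + 5(10 − k) ≤ 758 gives 104k ≤ 708, so k ≤ 6.
k = 6 is achieved by 6 values at 109 and 4 at 5, total 674; add 84 to one value (staying below 109) to reach 758.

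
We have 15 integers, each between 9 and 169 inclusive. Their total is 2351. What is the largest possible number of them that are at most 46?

1

Suppose k of them are at most 46. Those contribute at most 46 each and the rest at most 169 each.
So the total is at most 46k + 169(15 − k) = 2535 − 123k. This must still be ≥ 2351, so k ≤ 1.
k = 1 is achieved by 1 value at 46 and 14 at 169, total 2412; lower one of the 169's by 61 (still > 46) to reach 2351.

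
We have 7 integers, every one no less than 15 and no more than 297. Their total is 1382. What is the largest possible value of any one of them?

297

To make one integer as large as possible, make the other 6 as small as possible.
The other 6 contribute at least 6 × 15 = 90, leaving at most 1382 − 90 = 1292.
But each integer is capped at 297, so the maximum is 297.
Achievable: one at 297 and the other 6 totalling 1085, which fits since 6 × 15 ≤ 1085 ≤ 6 × 297.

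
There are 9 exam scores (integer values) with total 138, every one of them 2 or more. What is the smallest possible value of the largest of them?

The 9 values sum to 138, so their maximum is at least ⌈138/9⌉ = 16.
Taking 6 copies of 15 and 3 copies of 16 gives exactly 138, so 16 is attained.

16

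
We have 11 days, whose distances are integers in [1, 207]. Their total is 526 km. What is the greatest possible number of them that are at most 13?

Suppose k of them are at most 13. Those contribute at most 13 each and the rest at most 207 each.
So the total is at most 13k + 207(11 − k) = 2277 − 194k. This must still be ≥ 526, so k ≤ 9.
k = 9 is achieved by 9 values at 13 and 2 at 207, total 531; lower one of the 207's by 5 (still > 13) to reach 526.

9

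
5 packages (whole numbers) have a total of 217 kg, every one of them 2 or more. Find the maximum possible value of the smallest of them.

If every one of the 5 were at least 44, the total would be at least 5 × 44 = 220 > 217.
Achievable: 3 of them at 43 and 2 at 44 total 217.

43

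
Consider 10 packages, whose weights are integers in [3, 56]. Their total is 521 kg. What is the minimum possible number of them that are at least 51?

4

Each value short of 51 is at most 50, costing at least 56 − 50 = 6 against the maximum total of 560.
We can afford to lose at most 560 − 521 = 39, so at most ⌊39/6⌋ = 6 fall short, and at least 4 are ≥ 51.
Exactly 4 works: 4 values at 56 and 6 at 50 total 524; lower one of the high values by 3 (still ≥ 51) to hit 521.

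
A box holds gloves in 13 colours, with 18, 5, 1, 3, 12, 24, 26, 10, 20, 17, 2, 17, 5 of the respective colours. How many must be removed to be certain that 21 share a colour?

151

In the worst case you take as many as possible of each colour without reaching 21: 18 + 5 + 1 + 3 + 12 + 20 + 20 + 10 + 20 + 17 + 2 + 17 + 5 = 150.
The next one must give 21 of some colour, so 150 + 1 = 151.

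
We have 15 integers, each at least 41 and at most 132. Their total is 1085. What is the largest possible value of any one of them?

To make one integer as large as possible, make the other 14 as small as possible.
The other 14 contribute at least 14 × 41 = 574, leaving at most 1085 − 574 = 511.
But each integer is capped at 132, so the maximum is 132.
Achievable: one at 132 and the other 14 totalling 953, which fits since 14 × 41 ≤ 953 ≤ 14 × 132.

132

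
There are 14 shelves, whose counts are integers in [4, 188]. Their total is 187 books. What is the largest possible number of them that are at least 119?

If k of the values are ≥ 119, the total is ≥ 119k + 4(14 − k).
Setting 119k + 4(14 − k) ≤ 187 gives 115k ≤ 131, so k ≤ 1.
k = 1 is achieved by 1 value at 119 and 13 at 4, total 171; add 16 to one value (staying below 119) to reach 187.

1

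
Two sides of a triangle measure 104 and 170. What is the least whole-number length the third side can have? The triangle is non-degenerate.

67

The third side must exceed |104 − 170| = 66.
The smallest integer above 66 is 67.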